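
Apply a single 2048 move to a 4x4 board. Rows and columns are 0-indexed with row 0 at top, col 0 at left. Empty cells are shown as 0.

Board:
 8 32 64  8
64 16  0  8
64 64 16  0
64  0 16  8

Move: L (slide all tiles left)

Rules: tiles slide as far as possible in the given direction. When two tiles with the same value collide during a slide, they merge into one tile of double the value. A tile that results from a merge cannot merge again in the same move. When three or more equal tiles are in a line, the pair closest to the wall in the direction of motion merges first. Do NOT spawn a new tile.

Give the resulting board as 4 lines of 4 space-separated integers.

Slide left:
row 0: [8, 32, 64, 8] -> [8, 32, 64, 8]
row 1: [64, 16, 0, 8] -> [64, 16, 8, 0]
row 2: [64, 64, 16, 0] -> [128, 16, 0, 0]
row 3: [64, 0, 16, 8] -> [64, 16, 8, 0]

Answer:   8  32  64   8
 64  16   8   0
128  16   0   0
 64  16   8   0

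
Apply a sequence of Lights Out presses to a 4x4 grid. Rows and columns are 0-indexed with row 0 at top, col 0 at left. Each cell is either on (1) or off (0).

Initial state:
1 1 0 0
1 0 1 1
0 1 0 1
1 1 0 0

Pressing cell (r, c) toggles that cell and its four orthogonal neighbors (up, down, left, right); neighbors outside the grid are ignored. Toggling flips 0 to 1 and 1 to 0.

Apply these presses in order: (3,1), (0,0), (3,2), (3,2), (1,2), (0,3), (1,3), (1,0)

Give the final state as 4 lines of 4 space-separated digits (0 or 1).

After press 1 at (3,1):
1 1 0 0
1 0 1 1
0 0 0 1
0 0 1 0

After press 2 at (0,0):
0 0 0 0
0 0 1 1
0 0 0 1
0 0 1 0

After press 3 at (3,2):
0 0 0 0
0 0 1 1
0 0 1 1
0 1 0 1

After press 4 at (3,2):
0 0 0 0
0 0 1 1
0 0 0 1
0 0 1 0

After press 5 at (1,2):
0 0 1 0
0 1 0 0
0 0 1 1
0 0 1 0

After press 6 at (0,3):
0 0 0 1
0 1 0 1
0 0 1 1
0 0 1 0

After press 7 at (1,3):
0 0 0 0
0 1 1 0
0 0 1 0
0 0 1 0

After press 8 at (1,0):
1 0 0 0
1 0 1 0
1 0 1 0
0 0 1 0

Answer: 1 0 0 0
1 0 1 0
1 0 1 0
0 0 1 0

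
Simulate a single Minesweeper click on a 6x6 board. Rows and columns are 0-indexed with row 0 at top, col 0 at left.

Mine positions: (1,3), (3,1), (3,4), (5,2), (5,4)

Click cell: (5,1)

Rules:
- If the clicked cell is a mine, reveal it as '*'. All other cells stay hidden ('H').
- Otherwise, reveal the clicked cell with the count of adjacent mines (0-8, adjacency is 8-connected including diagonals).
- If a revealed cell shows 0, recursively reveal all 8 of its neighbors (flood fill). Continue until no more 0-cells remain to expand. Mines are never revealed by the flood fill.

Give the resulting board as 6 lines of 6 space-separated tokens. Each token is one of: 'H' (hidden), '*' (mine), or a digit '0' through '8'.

H H H H H H
H H H H H H
H H H H H H
H H H H H H
H H H H H H
H 1 H H H H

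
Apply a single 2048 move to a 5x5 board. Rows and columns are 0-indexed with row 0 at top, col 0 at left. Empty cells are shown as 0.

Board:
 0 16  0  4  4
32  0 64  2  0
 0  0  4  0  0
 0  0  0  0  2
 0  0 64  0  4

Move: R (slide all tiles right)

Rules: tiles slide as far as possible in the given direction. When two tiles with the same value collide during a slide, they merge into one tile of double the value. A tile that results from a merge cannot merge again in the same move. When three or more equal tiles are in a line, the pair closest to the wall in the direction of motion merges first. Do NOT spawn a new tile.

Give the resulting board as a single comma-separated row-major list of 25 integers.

Slide right:
row 0: [0, 16, 0, 4, 4] -> [0, 0, 0, 16, 8]
row 1: [32, 0, 64, 2, 0] -> [0, 0, 32, 64, 2]
row 2: [0, 0, 4, 0, 0] -> [0, 0, 0, 0, 4]
row 3: [0, 0, 0, 0, 2] -> [0, 0, 0, 0, 2]
row 4: [0, 0, 64, 0, 4] -> [0, 0, 0, 64, 4]

Answer: 0, 0, 0, 16, 8, 0, 0, 32, 64, 2, 0, 0, 0, 0, 4, 0, 0, 0, 0, 2, 0, 0, 0, 64, 4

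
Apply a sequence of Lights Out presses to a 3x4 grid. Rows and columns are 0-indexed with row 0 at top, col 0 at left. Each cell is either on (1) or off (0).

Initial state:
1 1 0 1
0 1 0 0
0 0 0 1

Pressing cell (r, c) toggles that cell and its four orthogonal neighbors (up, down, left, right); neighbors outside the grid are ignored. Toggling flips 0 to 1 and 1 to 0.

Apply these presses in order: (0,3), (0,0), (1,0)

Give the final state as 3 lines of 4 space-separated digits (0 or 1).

After press 1 at (0,3):
1 1 1 0
0 1 0 1
0 0 0 1

After press 2 at (0,0):
0 0 1 0
1 1 0 1
0 0 0 1

After press 3 at (1,0):
1 0 1 0
0 0 0 1
1 0 0 1

Answer: 1 0 1 0
0 0 0 1
1 0 0 1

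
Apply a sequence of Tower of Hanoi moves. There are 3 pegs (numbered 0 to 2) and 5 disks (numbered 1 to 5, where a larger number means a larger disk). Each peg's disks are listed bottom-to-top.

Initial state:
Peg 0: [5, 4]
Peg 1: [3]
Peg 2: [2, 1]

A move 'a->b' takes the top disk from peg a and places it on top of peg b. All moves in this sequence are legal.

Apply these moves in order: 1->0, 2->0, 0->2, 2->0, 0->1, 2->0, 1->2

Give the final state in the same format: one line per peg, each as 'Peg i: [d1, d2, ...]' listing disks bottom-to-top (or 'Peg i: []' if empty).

After move 1 (1->0):
Peg 0: [5, 4, 3]
Peg 1: []
Peg 2: [2, 1]

After move 2 (2->0):
Peg 0: [5, 4, 3, 1]
Peg 1: []
Peg 2: [2]

After move 3 (0->2):
Peg 0: [5, 4, 3]
Peg 1: []
Peg 2: [2, 1]

After move 4 (2->0):
Peg 0: [5, 4, 3, 1]
Peg 1: []
Peg 2: [2]

After move 5 (0->1):
Peg 0: [5, 4, 3]
Peg 1: [1]
Peg 2: [2]

After move 6 (2->0):
Peg 0: [5, 4, 3, 2]
Peg 1: [1]
Peg 2: []

After move 7 (1->2):
Peg 0: [5, 4, 3, 2]
Peg 1: []
Peg 2: [1]

Answer: Peg 0: [5, 4, 3, 2]
Peg 1: []
Peg 2: [1]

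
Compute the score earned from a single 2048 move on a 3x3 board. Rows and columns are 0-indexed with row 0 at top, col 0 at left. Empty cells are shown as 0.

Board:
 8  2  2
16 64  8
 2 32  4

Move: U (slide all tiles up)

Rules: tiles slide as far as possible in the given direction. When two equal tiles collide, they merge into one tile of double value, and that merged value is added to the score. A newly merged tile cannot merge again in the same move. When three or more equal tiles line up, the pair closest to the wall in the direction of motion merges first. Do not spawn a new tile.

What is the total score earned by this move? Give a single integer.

Answer: 0

Derivation:
Slide up:
col 0: [8, 16, 2] -> [8, 16, 2]  score +0 (running 0)
col 1: [2, 64, 32] -> [2, 64, 32]  score +0 (running 0)
col 2: [2, 8, 4] -> [2, 8, 4]  score +0 (running 0)
Board after move:
 8  2  2
16 64  8
 2 32  4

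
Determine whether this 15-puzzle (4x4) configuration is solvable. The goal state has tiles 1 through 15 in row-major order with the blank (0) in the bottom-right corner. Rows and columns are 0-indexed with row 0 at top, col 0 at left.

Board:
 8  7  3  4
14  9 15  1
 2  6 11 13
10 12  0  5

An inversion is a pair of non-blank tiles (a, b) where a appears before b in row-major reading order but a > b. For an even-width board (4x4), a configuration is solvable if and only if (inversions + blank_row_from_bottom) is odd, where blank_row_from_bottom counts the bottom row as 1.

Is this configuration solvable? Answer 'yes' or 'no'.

Inversions: 46
Blank is in row 3 (0-indexed from top), which is row 1 counting from the bottom (bottom = 1).
46 + 1 = 47, which is odd, so the puzzle is solvable.

Answer: yes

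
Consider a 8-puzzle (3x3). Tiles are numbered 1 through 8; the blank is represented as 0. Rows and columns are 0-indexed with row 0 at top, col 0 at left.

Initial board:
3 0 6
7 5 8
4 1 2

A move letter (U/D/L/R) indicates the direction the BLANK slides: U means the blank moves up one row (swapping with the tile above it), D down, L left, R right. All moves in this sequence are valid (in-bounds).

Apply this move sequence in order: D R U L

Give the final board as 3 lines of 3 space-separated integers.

Answer: 3 0 5
7 8 6
4 1 2

Derivation:
After move 1 (D):
3 5 6
7 0 8
4 1 2

After move 2 (R):
3 5 6
7 8 0
4 1 2

After move 3 (U):
3 5 0
7 8 6
4 1 2

After move 4 (L):
3 0 5
7 8 6
4 1 2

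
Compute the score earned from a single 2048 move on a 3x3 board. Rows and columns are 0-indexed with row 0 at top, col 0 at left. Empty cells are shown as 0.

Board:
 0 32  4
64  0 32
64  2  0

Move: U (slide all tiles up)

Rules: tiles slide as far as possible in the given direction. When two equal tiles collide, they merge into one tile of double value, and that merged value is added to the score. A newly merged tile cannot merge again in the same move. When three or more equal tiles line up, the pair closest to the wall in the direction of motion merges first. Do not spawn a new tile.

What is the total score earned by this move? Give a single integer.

Slide up:
col 0: [0, 64, 64] -> [128, 0, 0]  score +128 (running 128)
col 1: [32, 0, 2] -> [32, 2, 0]  score +0 (running 128)
col 2: [4, 32, 0] -> [4, 32, 0]  score +0 (running 128)
Board after move:
128  32   4
  0   2  32
  0   0   0

Answer: 128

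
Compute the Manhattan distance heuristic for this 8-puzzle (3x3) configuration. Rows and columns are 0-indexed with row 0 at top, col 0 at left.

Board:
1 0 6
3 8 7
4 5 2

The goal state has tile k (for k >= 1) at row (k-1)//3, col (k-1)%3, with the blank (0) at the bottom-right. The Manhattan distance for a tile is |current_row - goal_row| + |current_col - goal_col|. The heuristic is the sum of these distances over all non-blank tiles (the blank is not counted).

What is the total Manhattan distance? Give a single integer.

Answer: 13

Derivation:
Tile 1: (0,0)->(0,0) = 0
Tile 6: (0,2)->(1,2) = 1
Tile 3: (1,0)->(0,2) = 3
Tile 8: (1,1)->(2,1) = 1
Tile 7: (1,2)->(2,0) = 3
Tile 4: (2,0)->(1,0) = 1
Tile 5: (2,1)->(1,1) = 1
Tile 2: (2,2)->(0,1) = 3
Sum: 0 + 1 + 3 + 1 + 3 + 1 + 1 + 3 = 13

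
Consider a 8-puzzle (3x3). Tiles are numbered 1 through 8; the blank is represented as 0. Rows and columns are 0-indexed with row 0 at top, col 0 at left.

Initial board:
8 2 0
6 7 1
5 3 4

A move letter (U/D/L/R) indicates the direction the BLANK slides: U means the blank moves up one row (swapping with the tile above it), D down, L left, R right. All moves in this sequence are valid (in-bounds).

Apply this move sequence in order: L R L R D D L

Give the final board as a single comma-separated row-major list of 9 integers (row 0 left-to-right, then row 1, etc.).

After move 1 (L):
8 0 2
6 7 1
5 3 4

After move 2 (R):
8 2 0
6 7 1
5 3 4

After move 3 (L):
8 0 2
6 7 1
5 3 4

After move 4 (R):
8 2 0
6 7 1
5 3 4

After move 5 (D):
8 2 1
6 7 0
5 3 4

After move 6 (D):
8 2 1
6 7 4
5 3 0

After move 7 (L):
8 2 1
6 7 4
5 0 3

Answer: 8, 2, 1, 6, 7, 4, 5, 0, 3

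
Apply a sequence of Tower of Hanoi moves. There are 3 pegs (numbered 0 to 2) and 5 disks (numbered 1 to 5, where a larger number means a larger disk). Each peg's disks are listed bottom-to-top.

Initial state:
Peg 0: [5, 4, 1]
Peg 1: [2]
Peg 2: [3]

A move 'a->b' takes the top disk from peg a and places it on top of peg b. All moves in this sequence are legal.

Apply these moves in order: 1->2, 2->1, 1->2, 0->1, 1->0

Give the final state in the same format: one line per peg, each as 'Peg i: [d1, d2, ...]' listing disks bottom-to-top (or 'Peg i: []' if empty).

After move 1 (1->2):
Peg 0: [5, 4, 1]
Peg 1: []
Peg 2: [3, 2]

After move 2 (2->1):
Peg 0: [5, 4, 1]
Peg 1: [2]
Peg 2: [3]

After move 3 (1->2):
Peg 0: [5, 4, 1]
Peg 1: []
Peg 2: [3, 2]

After move 4 (0->1):
Peg 0: [5, 4]
Peg 1: [1]
Peg 2: [3, 2]

After move 5 (1->0):
Peg 0: [5, 4, 1]
Peg 1: []
Peg 2: [3, 2]

Answer: Peg 0: [5, 4, 1]
Peg 1: []
Peg 2: [3, 2]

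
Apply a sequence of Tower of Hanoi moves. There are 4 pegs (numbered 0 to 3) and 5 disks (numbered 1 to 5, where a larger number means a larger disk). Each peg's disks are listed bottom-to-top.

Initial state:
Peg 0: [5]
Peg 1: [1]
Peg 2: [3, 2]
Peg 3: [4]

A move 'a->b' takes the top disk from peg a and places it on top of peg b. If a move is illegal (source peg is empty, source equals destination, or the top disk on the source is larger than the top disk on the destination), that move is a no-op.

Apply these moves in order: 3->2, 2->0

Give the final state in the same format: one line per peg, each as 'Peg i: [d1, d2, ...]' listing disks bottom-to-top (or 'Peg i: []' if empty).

After move 1 (3->2):
Peg 0: [5]
Peg 1: [1]
Peg 2: [3, 2]
Peg 3: [4]

After move 2 (2->0):
Peg 0: [5, 2]
Peg 1: [1]
Peg 2: [3]
Peg 3: [4]

Answer: Peg 0: [5, 2]
Peg 1: [1]
Peg 2: [3]
Peg 3: [4]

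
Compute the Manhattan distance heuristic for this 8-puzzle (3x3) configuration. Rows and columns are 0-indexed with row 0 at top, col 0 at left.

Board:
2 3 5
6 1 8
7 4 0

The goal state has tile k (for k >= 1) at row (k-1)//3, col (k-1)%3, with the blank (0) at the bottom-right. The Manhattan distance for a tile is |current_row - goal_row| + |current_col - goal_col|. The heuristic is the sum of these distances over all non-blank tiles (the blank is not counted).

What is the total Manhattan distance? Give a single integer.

Answer: 12

Derivation:
Tile 2: at (0,0), goal (0,1), distance |0-0|+|0-1| = 1
Tile 3: at (0,1), goal (0,2), distance |0-0|+|1-2| = 1
Tile 5: at (0,2), goal (1,1), distance |0-1|+|2-1| = 2
Tile 6: at (1,0), goal (1,2), distance |1-1|+|0-2| = 2
Tile 1: at (1,1), goal (0,0), distance |1-0|+|1-0| = 2
Tile 8: at (1,2), goal (2,1), distance |1-2|+|2-1| = 2
Tile 7: at (2,0), goal (2,0), distance |2-2|+|0-0| = 0
Tile 4: at (2,1), goal (1,0), distance |2-1|+|1-0| = 2
Sum: 1 + 1 + 2 + 2 + 2 + 2 + 0 + 2 = 12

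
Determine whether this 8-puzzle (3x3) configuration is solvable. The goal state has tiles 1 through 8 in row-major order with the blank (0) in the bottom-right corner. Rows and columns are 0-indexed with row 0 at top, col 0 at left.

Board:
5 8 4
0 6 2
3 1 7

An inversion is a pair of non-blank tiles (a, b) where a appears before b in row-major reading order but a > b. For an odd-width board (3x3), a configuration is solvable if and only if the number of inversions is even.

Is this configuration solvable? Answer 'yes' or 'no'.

Answer: yes

Derivation:
Inversions (pairs i<j in row-major order where tile[i] > tile[j] > 0): 18
18 is even, so the puzzle is solvable.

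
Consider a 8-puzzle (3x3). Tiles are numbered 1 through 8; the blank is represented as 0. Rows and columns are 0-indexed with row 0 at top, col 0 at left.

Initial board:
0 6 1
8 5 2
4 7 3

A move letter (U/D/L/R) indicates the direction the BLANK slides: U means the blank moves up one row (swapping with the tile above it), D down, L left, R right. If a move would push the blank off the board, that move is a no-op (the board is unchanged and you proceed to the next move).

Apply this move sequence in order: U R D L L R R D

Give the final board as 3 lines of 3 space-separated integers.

After move 1 (U):
0 6 1
8 5 2
4 7 3

After move 2 (R):
6 0 1
8 5 2
4 7 3

After move 3 (D):
6 5 1
8 0 2
4 7 3

After move 4 (L):
6 5 1
0 8 2
4 7 3

After move 5 (L):
6 5 1
0 8 2
4 7 3

After move 6 (R):
6 5 1
8 0 2
4 7 3

After move 7 (R):
6 5 1
8 2 0
4 7 3

After move 8 (D):
6 5 1
8 2 3
4 7 0

Answer: 6 5 1
8 2 3
4 7 0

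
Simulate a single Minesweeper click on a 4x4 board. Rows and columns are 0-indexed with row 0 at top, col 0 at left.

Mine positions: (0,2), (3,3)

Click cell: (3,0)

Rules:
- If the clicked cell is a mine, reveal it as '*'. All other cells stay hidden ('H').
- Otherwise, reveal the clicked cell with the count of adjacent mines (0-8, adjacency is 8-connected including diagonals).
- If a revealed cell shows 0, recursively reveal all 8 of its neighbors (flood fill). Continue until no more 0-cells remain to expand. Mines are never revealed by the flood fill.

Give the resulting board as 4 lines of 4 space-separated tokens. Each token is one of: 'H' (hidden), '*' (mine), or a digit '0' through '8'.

0 1 H H
0 1 1 H
0 0 1 H
0 0 1 H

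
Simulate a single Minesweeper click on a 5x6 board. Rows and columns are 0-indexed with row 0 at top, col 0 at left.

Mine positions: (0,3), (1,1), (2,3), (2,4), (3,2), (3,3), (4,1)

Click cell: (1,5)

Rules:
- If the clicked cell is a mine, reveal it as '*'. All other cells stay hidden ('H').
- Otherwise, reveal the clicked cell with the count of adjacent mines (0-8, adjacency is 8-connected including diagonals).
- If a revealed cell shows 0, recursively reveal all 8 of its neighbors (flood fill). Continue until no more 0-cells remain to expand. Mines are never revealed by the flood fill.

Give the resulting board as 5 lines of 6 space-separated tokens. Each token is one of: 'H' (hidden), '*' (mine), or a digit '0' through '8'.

H H H H H H
H H H H H 1
H H H H H H
H H H H H H
H H H H H H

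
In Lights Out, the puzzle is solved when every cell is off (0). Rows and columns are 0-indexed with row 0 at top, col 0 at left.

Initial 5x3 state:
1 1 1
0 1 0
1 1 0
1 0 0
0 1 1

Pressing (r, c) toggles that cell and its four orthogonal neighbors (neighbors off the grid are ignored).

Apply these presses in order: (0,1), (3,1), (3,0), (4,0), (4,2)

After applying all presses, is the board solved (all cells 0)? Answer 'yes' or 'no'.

After press 1 at (0,1):
0 0 0
0 0 0
1 1 0
1 0 0
0 1 1

After press 2 at (3,1):
0 0 0
0 0 0
1 0 0
0 1 1
0 0 1

After press 3 at (3,0):
0 0 0
0 0 0
0 0 0
1 0 1
1 0 1

After press 4 at (4,0):
0 0 0
0 0 0
0 0 0
0 0 1
0 1 1

After press 5 at (4,2):
0 0 0
0 0 0
0 0 0
0 0 0
0 0 0

Lights still on: 0

Answer: yes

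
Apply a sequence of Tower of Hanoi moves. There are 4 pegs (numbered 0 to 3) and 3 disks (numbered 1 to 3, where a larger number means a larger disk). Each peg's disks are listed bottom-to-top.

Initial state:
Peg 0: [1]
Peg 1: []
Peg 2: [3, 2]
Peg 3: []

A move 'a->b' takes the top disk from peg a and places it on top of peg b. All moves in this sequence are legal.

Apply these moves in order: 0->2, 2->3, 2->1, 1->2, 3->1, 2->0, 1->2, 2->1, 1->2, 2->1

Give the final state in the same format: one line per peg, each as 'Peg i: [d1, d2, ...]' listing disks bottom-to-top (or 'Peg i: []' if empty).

After move 1 (0->2):
Peg 0: []
Peg 1: []
Peg 2: [3, 2, 1]
Peg 3: []

After move 2 (2->3):
Peg 0: []
Peg 1: []
Peg 2: [3, 2]
Peg 3: [1]

After move 3 (2->1):
Peg 0: []
Peg 1: [2]
Peg 2: [3]
Peg 3: [1]

After move 4 (1->2):
Peg 0: []
Peg 1: []
Peg 2: [3, 2]
Peg 3: [1]

After move 5 (3->1):
Peg 0: []
Peg 1: [1]
Peg 2: [3, 2]
Peg 3: []

After move 6 (2->0):
Peg 0: [2]
Peg 1: [1]
Peg 2: [3]
Peg 3: []

After move 7 (1->2):
Peg 0: [2]
Peg 1: []
Peg 2: [3, 1]
Peg 3: []

After move 8 (2->1):
Peg 0: [2]
Peg 1: [1]
Peg 2: [3]
Peg 3: []

After move 9 (1->2):
Peg 0: [2]
Peg 1: []
Peg 2: [3, 1]
Peg 3: []

After move 10 (2->1):
Peg 0: [2]
Peg 1: [1]
Peg 2: [3]
Peg 3: []

Answer: Peg 0: [2]
Peg 1: [1]
Peg 2: [3]
Peg 3: []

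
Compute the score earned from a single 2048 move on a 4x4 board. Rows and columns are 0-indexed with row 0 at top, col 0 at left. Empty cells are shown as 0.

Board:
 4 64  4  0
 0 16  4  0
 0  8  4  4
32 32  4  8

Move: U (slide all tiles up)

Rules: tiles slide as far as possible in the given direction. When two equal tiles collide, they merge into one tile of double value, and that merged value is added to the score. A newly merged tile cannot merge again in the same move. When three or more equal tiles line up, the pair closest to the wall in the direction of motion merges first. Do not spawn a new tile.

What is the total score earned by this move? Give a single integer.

Slide up:
col 0: [4, 0, 0, 32] -> [4, 32, 0, 0]  score +0 (running 0)
col 1: [64, 16, 8, 32] -> [64, 16, 8, 32]  score +0 (running 0)
col 2: [4, 4, 4, 4] -> [8, 8, 0, 0]  score +16 (running 16)
col 3: [0, 0, 4, 8] -> [4, 8, 0, 0]  score +0 (running 16)
Board after move:
 4 64  8  4
32 16  8  8
 0  8  0  0
 0 32  0  0

Answer: 16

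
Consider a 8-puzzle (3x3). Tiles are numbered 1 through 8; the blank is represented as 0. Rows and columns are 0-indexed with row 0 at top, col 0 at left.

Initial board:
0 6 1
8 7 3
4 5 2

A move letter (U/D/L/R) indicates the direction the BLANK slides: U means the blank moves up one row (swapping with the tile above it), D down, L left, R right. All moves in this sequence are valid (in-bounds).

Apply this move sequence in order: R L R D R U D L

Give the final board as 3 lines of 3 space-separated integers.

Answer: 6 7 1
8 0 3
4 5 2

Derivation:
After move 1 (R):
6 0 1
8 7 3
4 5 2

After move 2 (L):
0 6 1
8 7 3
4 5 2

After move 3 (R):
6 0 1
8 7 3
4 5 2

After move 4 (D):
6 7 1
8 0 3
4 5 2

After move 5 (R):
6 7 1
8 3 0
4 5 2

After move 6 (U):
6 7 0
8 3 1
4 5 2

After move 7 (D):
6 7 1
8 3 0
4 5 2

After move 8 (L):
6 7 1
8 0 3
4 5 2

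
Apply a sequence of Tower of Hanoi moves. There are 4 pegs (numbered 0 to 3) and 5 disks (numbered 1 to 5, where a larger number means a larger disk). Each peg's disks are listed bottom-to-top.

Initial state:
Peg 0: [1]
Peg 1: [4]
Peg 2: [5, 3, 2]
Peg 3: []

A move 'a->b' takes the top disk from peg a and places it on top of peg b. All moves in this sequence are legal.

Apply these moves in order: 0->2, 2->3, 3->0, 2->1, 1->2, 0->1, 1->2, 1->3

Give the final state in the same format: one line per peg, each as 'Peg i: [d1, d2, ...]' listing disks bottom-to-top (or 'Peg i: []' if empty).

Answer: Peg 0: []
Peg 1: []
Peg 2: [5, 3, 2, 1]
Peg 3: [4]

Derivation:
After move 1 (0->2):
Peg 0: []
Peg 1: [4]
Peg 2: [5, 3, 2, 1]
Peg 3: []

After move 2 (2->3):
Peg 0: []
Peg 1: [4]
Peg 2: [5, 3, 2]
Peg 3: [1]

After move 3 (3->0):
Peg 0: [1]
Peg 1: [4]
Peg 2: [5, 3, 2]
Peg 3: []

After move 4 (2->1):
Peg 0: [1]
Peg 1: [4, 2]
Peg 2: [5, 3]
Peg 3: []

After move 5 (1->2):
Peg 0: [1]
Peg 1: [4]
Peg 2: [5, 3, 2]
Peg 3: []

After move 6 (0->1):
Peg 0: []
Peg 1: [4, 1]
Peg 2: [5, 3, 2]
Peg 3: []

After move 7 (1->2):
Peg 0: []
Peg 1: [4]
Peg 2: [5, 3, 2, 1]
Peg 3: []

After move 8 (1->3):
Peg 0: []
Peg 1: []
Peg 2: [5, 3, 2, 1]
Peg 3: [4]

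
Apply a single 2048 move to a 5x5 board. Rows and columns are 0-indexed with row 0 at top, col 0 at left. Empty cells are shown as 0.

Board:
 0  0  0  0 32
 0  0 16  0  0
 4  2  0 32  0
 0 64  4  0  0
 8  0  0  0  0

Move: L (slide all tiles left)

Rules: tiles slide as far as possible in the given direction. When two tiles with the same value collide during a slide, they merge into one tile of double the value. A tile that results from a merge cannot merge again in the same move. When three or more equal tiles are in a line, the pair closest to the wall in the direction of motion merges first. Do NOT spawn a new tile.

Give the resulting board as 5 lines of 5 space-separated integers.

Answer: 32  0  0  0  0
16  0  0  0  0
 4  2 32  0  0
64  4  0  0  0
 8  0  0  0  0

Derivation:
Slide left:
row 0: [0, 0, 0, 0, 32] -> [32, 0, 0, 0, 0]
row 1: [0, 0, 16, 0, 0] -> [16, 0, 0, 0, 0]
row 2: [4, 2, 0, 32, 0] -> [4, 2, 32, 0, 0]
row 3: [0, 64, 4, 0, 0] -> [64, 4, 0, 0, 0]
row 4: [8, 0, 0, 0, 0] -> [8, 0, 0, 0, 0]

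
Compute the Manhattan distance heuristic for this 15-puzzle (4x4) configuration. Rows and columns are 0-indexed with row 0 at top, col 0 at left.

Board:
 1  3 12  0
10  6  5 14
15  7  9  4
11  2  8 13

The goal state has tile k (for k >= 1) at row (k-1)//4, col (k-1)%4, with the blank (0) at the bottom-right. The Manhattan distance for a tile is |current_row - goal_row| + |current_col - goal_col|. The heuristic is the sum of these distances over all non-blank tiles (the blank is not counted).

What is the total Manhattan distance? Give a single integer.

Tile 1: (0,0)->(0,0) = 0
Tile 3: (0,1)->(0,2) = 1
Tile 12: (0,2)->(2,3) = 3
Tile 10: (1,0)->(2,1) = 2
Tile 6: (1,1)->(1,1) = 0
Tile 5: (1,2)->(1,0) = 2
Tile 14: (1,3)->(3,1) = 4
Tile 15: (2,0)->(3,2) = 3
Tile 7: (2,1)->(1,2) = 2
Tile 9: (2,2)->(2,0) = 2
Tile 4: (2,3)->(0,3) = 2
Tile 11: (3,0)->(2,2) = 3
Tile 2: (3,1)->(0,1) = 3
Tile 8: (3,2)->(1,3) = 3
Tile 13: (3,3)->(3,0) = 3
Sum: 0 + 1 + 3 + 2 + 0 + 2 + 4 + 3 + 2 + 2 + 2 + 3 + 3 + 3 + 3 = 33

Answer: 33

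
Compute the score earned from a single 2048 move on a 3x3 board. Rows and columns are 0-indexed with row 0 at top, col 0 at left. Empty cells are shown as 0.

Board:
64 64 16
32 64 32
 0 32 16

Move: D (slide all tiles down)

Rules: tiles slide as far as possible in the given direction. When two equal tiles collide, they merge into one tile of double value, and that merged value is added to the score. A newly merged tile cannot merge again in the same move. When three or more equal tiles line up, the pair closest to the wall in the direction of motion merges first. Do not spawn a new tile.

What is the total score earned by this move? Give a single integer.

Answer: 128

Derivation:
Slide down:
col 0: [64, 32, 0] -> [0, 64, 32]  score +0 (running 0)
col 1: [64, 64, 32] -> [0, 128, 32]  score +128 (running 128)
col 2: [16, 32, 16] -> [16, 32, 16]  score +0 (running 128)
Board after move:
  0   0  16
 64 128  32
 32  32  16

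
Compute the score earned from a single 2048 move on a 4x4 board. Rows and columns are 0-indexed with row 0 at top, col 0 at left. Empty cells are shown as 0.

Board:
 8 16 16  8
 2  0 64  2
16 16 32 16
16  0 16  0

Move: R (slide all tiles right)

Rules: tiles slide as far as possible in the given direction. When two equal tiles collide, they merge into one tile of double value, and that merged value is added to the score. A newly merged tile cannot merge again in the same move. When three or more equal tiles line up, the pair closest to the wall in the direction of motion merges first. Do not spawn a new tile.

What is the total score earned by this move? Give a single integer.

Slide right:
row 0: [8, 16, 16, 8] -> [0, 8, 32, 8]  score +32 (running 32)
row 1: [2, 0, 64, 2] -> [0, 2, 64, 2]  score +0 (running 32)
row 2: [16, 16, 32, 16] -> [0, 32, 32, 16]  score +32 (running 64)
row 3: [16, 0, 16, 0] -> [0, 0, 0, 32]  score +32 (running 96)
Board after move:
 0  8 32  8
 0  2 64  2
 0 32 32 16
 0  0  0 32

Answer: 96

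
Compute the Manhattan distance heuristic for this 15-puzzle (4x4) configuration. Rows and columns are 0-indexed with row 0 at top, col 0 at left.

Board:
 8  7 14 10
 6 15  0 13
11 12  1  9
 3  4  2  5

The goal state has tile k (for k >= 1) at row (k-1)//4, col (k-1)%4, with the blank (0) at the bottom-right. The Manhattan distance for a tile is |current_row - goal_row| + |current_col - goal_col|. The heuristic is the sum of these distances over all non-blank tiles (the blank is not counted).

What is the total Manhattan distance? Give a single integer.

Tile 8: (0,0)->(1,3) = 4
Tile 7: (0,1)->(1,2) = 2
Tile 14: (0,2)->(3,1) = 4
Tile 10: (0,3)->(2,1) = 4
Tile 6: (1,0)->(1,1) = 1
Tile 15: (1,1)->(3,2) = 3
Tile 13: (1,3)->(3,0) = 5
Tile 11: (2,0)->(2,2) = 2
Tile 12: (2,1)->(2,3) = 2
Tile 1: (2,2)->(0,0) = 4
Tile 9: (2,3)->(2,0) = 3
Tile 3: (3,0)->(0,2) = 5
Tile 4: (3,1)->(0,3) = 5
Tile 2: (3,2)->(0,1) = 4
Tile 5: (3,3)->(1,0) = 5
Sum: 4 + 2 + 4 + 4 + 1 + 3 + 5 + 2 + 2 + 4 + 3 + 5 + 5 + 4 + 5 = 53

Answer: 53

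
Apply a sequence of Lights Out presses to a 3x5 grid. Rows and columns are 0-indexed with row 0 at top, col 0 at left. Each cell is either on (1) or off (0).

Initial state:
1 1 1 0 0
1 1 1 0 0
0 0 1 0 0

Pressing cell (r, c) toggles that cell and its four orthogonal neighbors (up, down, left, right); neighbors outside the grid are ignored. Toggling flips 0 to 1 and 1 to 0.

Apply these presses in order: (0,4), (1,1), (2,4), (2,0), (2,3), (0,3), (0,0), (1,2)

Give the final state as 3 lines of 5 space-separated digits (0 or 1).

Answer: 0 1 1 0 0
0 1 1 1 0
1 0 1 0 0

Derivation:
After press 1 at (0,4):
1 1 1 1 1
1 1 1 0 1
0 0 1 0 0

After press 2 at (1,1):
1 0 1 1 1
0 0 0 0 1
0 1 1 0 0

After press 3 at (2,4):
1 0 1 1 1
0 0 0 0 0
0 1 1 1 1

After press 4 at (2,0):
1 0 1 1 1
1 0 0 0 0
1 0 1 1 1

After press 5 at (2,3):
1 0 1 1 1
1 0 0 1 0
1 0 0 0 0

After press 6 at (0,3):
1 0 0 0 0
1 0 0 0 0
1 0 0 0 0

After press 7 at (0,0):
0 1 0 0 0
0 0 0 0 0
1 0 0 0 0

After press 8 at (1,2):
0 1 1 0 0
0 1 1 1 0
1 0 1 0 0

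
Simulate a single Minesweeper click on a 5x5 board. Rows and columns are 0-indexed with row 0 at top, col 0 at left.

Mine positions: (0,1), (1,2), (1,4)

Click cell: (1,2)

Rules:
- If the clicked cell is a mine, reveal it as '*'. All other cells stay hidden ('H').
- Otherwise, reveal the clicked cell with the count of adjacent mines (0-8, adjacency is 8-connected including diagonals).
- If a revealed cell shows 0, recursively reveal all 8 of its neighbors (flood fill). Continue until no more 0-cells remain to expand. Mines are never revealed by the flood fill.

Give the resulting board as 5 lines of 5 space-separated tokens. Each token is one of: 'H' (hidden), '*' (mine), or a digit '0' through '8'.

H H H H H
H H * H H
H H H H H
H H H H H
H H H H H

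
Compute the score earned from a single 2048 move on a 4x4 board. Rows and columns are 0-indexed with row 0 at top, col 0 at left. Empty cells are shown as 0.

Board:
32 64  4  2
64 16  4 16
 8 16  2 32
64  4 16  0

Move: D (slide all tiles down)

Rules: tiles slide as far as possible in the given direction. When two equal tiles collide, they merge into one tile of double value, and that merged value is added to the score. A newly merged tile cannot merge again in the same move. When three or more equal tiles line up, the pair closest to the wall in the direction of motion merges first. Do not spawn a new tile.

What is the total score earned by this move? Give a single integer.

Answer: 40

Derivation:
Slide down:
col 0: [32, 64, 8, 64] -> [32, 64, 8, 64]  score +0 (running 0)
col 1: [64, 16, 16, 4] -> [0, 64, 32, 4]  score +32 (running 32)
col 2: [4, 4, 2, 16] -> [0, 8, 2, 16]  score +8 (running 40)
col 3: [2, 16, 32, 0] -> [0, 2, 16, 32]  score +0 (running 40)
Board after move:
32  0  0  0
64 64  8  2
 8 32  2 16
64  4 16 32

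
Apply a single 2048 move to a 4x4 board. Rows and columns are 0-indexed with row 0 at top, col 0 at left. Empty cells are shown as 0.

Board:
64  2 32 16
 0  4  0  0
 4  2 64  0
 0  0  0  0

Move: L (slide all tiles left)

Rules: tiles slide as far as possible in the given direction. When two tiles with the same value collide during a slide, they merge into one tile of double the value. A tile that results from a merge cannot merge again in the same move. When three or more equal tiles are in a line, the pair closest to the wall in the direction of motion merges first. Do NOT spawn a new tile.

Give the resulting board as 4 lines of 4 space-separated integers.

Answer: 64  2 32 16
 4  0  0  0
 4  2 64  0
 0  0  0  0

Derivation:
Slide left:
row 0: [64, 2, 32, 16] -> [64, 2, 32, 16]
row 1: [0, 4, 0, 0] -> [4, 0, 0, 0]
row 2: [4, 2, 64, 0] -> [4, 2, 64, 0]
row 3: [0, 0, 0, 0] -> [0, 0, 0, 0]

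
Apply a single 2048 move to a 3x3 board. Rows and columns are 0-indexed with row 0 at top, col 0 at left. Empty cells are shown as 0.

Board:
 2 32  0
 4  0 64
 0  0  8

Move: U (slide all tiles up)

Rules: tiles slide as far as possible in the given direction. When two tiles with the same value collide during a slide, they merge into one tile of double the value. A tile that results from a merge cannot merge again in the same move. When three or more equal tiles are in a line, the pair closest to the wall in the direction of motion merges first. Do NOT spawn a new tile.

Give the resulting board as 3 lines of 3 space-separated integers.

Slide up:
col 0: [2, 4, 0] -> [2, 4, 0]
col 1: [32, 0, 0] -> [32, 0, 0]
col 2: [0, 64, 8] -> [64, 8, 0]

Answer:  2 32 64
 4  0  8
 0  0  0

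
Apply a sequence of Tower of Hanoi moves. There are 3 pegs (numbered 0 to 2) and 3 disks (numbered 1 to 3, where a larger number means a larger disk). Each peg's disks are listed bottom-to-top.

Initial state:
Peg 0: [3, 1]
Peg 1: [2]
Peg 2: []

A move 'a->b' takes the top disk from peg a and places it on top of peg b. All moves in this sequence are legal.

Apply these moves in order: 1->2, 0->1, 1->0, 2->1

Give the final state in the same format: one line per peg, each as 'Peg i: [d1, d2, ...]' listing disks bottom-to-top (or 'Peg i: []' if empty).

Answer: Peg 0: [3, 1]
Peg 1: [2]
Peg 2: []

Derivation:
After move 1 (1->2):
Peg 0: [3, 1]
Peg 1: []
Peg 2: [2]

After move 2 (0->1):
Peg 0: [3]
Peg 1: [1]
Peg 2: [2]

After move 3 (1->0):
Peg 0: [3, 1]
Peg 1: []
Peg 2: [2]

After move 4 (2->1):
Peg 0: [3, 1]
Peg 1: [2]
Peg 2: []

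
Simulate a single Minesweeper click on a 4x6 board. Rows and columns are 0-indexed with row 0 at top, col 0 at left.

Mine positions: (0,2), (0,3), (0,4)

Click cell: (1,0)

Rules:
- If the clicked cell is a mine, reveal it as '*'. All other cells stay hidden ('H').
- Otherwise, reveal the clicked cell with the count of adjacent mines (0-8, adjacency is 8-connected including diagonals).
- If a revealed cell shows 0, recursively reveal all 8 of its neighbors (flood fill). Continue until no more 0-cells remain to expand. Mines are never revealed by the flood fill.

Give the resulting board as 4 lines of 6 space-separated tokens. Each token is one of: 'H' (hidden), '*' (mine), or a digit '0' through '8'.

0 1 H H H H
0 1 2 3 2 1
0 0 0 0 0 0
0 0 0 0 0 0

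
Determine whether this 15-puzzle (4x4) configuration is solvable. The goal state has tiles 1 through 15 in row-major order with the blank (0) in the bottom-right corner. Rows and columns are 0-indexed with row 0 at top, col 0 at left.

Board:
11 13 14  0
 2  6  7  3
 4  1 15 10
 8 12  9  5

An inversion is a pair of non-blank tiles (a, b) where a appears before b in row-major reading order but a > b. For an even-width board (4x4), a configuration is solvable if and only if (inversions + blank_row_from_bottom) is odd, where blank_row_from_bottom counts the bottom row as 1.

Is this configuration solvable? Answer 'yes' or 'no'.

Answer: yes

Derivation:
Inversions: 55
Blank is in row 0 (0-indexed from top), which is row 4 counting from the bottom (bottom = 1).
55 + 4 = 59, which is odd, so the puzzle is solvable.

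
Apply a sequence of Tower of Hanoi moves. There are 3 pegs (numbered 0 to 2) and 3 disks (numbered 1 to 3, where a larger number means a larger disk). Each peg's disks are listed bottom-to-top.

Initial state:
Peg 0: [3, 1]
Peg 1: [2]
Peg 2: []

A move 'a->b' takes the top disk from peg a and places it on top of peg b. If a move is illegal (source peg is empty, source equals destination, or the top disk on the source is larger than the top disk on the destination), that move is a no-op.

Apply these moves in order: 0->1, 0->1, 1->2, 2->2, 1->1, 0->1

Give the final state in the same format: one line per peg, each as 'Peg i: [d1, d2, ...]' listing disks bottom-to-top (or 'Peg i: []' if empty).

After move 1 (0->1):
Peg 0: [3]
Peg 1: [2, 1]
Peg 2: []

After move 2 (0->1):
Peg 0: [3]
Peg 1: [2, 1]
Peg 2: []

After move 3 (1->2):
Peg 0: [3]
Peg 1: [2]
Peg 2: [1]

After move 4 (2->2):
Peg 0: [3]
Peg 1: [2]
Peg 2: [1]

After move 5 (1->1):
Peg 0: [3]
Peg 1: [2]
Peg 2: [1]

After move 6 (0->1):
Peg 0: [3]
Peg 1: [2]
Peg 2: [1]

Answer: Peg 0: [3]
Peg 1: [2]
Peg 2: [1]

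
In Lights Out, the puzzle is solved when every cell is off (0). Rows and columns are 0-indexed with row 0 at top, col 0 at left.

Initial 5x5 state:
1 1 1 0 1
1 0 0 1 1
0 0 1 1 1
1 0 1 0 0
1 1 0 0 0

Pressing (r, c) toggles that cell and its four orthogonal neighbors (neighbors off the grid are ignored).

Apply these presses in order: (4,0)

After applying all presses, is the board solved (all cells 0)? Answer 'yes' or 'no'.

After press 1 at (4,0):
1 1 1 0 1
1 0 0 1 1
0 0 1 1 1
0 0 1 0 0
0 0 0 0 0

Lights still on: 11

Answer: no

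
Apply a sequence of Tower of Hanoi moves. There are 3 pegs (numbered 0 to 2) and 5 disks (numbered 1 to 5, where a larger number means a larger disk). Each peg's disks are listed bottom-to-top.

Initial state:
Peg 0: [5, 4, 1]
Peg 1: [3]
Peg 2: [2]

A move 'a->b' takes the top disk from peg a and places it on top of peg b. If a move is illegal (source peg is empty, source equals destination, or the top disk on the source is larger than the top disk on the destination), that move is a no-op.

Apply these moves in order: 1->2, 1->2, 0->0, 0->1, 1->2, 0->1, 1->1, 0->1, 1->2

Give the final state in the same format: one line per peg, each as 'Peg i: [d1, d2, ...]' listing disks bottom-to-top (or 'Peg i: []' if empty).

After move 1 (1->2):
Peg 0: [5, 4, 1]
Peg 1: [3]
Peg 2: [2]

After move 2 (1->2):
Peg 0: [5, 4, 1]
Peg 1: [3]
Peg 2: [2]

After move 3 (0->0):
Peg 0: [5, 4, 1]
Peg 1: [3]
Peg 2: [2]

After move 4 (0->1):
Peg 0: [5, 4]
Peg 1: [3, 1]
Peg 2: [2]

After move 5 (1->2):
Peg 0: [5, 4]
Peg 1: [3]
Peg 2: [2, 1]

After move 6 (0->1):
Peg 0: [5, 4]
Peg 1: [3]
Peg 2: [2, 1]

After move 7 (1->1):
Peg 0: [5, 4]
Peg 1: [3]
Peg 2: [2, 1]

After move 8 (0->1):
Peg 0: [5, 4]
Peg 1: [3]
Peg 2: [2, 1]

After move 9 (1->2):
Peg 0: [5, 4]
Peg 1: [3]
Peg 2: [2, 1]

Answer: Peg 0: [5, 4]
Peg 1: [3]
Peg 2: [2, 1]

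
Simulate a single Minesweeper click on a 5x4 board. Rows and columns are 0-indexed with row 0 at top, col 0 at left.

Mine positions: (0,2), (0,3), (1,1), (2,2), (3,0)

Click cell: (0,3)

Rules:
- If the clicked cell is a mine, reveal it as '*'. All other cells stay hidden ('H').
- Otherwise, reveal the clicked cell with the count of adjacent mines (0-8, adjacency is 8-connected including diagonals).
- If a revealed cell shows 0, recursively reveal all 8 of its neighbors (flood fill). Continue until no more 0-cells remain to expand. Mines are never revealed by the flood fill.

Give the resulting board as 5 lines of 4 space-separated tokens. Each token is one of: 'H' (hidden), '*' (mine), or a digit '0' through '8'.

H H H *
H H H H
H H H H
H H H H
H H H H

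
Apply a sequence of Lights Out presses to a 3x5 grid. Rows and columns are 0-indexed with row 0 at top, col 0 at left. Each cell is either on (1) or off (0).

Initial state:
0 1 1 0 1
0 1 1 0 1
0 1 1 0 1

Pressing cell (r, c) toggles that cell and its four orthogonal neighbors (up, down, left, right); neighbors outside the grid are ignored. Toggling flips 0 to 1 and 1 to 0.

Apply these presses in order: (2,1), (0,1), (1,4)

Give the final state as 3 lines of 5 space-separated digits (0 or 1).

Answer: 1 0 0 0 0
0 1 1 1 0
1 0 0 0 0

Derivation:
After press 1 at (2,1):
0 1 1 0 1
0 0 1 0 1
1 0 0 0 1

After press 2 at (0,1):
1 0 0 0 1
0 1 1 0 1
1 0 0 0 1

After press 3 at (1,4):
1 0 0 0 0
0 1 1 1 0
1 0 0 0 0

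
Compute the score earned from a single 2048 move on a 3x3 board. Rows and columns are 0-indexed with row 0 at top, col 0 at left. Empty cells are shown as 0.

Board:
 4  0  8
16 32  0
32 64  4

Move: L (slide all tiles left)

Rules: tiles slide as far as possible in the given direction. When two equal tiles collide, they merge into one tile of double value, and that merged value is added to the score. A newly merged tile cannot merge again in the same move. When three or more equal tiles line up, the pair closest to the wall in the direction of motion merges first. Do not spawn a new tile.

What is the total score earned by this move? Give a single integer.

Slide left:
row 0: [4, 0, 8] -> [4, 8, 0]  score +0 (running 0)
row 1: [16, 32, 0] -> [16, 32, 0]  score +0 (running 0)
row 2: [32, 64, 4] -> [32, 64, 4]  score +0 (running 0)
Board after move:
 4  8  0
16 32  0
32 64  4

Answer: 0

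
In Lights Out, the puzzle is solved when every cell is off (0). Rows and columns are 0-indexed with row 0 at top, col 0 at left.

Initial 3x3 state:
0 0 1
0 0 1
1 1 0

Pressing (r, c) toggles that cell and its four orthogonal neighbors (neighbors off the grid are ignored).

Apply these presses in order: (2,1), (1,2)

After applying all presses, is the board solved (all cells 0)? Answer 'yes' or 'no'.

After press 1 at (2,1):
0 0 1
0 1 1
0 0 1

After press 2 at (1,2):
0 0 0
0 0 0
0 0 0

Lights still on: 0

Answer: yes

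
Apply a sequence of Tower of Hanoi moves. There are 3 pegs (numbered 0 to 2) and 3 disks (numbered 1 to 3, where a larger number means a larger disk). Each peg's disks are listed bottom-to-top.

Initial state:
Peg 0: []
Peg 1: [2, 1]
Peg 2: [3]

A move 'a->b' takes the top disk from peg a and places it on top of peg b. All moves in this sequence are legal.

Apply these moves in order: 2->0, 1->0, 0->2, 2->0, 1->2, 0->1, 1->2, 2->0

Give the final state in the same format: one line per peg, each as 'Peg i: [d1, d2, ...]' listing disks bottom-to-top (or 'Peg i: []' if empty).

Answer: Peg 0: [3, 1]
Peg 1: []
Peg 2: [2]

Derivation:
After move 1 (2->0):
Peg 0: [3]
Peg 1: [2, 1]
Peg 2: []

After move 2 (1->0):
Peg 0: [3, 1]
Peg 1: [2]
Peg 2: []

After move 3 (0->2):
Peg 0: [3]
Peg 1: [2]
Peg 2: [1]

After move 4 (2->0):
Peg 0: [3, 1]
Peg 1: [2]
Peg 2: []

After move 5 (1->2):
Peg 0: [3, 1]
Peg 1: []
Peg 2: [2]

After move 6 (0->1):
Peg 0: [3]
Peg 1: [1]
Peg 2: [2]

After move 7 (1->2):
Peg 0: [3]
Peg 1: []
Peg 2: [2, 1]

After move 8 (2->0):
Peg 0: [3, 1]
Peg 1: []
Peg 2: [2]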